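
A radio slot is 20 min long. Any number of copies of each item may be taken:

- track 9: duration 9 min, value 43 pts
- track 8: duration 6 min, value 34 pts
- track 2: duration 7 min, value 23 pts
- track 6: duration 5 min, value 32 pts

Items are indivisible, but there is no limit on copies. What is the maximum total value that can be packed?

Best value-per-unit is track 6 at 32/5, and filling with it alone uses duration 4×5=20. No mix of the others beats 4×32 = 128.

128 pts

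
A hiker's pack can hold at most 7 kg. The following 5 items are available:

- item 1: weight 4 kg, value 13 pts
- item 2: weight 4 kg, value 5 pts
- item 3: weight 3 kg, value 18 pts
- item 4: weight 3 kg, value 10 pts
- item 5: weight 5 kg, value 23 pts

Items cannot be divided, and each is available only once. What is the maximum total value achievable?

This is a 0/1 knapsack; check combinations near the capacity.
- item 1+item 3: weight 4+3=7, value 13+18=31
- item 3+item 4: weight 3+3=6, value 18+10=28
- item 5: weight 5, value 23
- item 2+item 3: weight 4+3=7, value 5+18=23
Best: 31 pts.

31 pts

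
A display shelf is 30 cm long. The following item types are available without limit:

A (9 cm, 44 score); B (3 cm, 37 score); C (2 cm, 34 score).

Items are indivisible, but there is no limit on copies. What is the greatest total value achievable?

Best value-per-unit is C at 34/2, and filling with it alone uses length 15×2=30. No mix of the others beats 15×34 = 510.

510 score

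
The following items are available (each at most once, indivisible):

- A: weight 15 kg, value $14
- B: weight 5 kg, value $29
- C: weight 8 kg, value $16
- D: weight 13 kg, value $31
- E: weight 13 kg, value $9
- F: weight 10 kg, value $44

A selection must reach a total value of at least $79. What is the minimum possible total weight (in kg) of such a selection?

23

Subsets with value ≥ 79, sorted by total weight:
- B+C+F: weight 23, value 89
- B+D+F: weight 28, value 104
- B+E+F: weight 28, value 82
Minimum weight: 23 kg.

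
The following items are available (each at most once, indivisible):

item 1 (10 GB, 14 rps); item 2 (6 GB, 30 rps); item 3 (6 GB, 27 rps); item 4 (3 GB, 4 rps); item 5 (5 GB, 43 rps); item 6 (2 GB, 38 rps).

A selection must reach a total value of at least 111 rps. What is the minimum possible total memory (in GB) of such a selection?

13

Subsets with value ≥ 111, sorted by total memory:
- item 2+item 5+item 6: memory 13, value 111
- item 2+item 4+item 5+item 6: memory 16, value 115
- item 3+item 4+item 5+item 6: memory 16, value 112
- item 2+item 3+item 5+item 6: memory 19, value 138
Minimum memory: 13 GB.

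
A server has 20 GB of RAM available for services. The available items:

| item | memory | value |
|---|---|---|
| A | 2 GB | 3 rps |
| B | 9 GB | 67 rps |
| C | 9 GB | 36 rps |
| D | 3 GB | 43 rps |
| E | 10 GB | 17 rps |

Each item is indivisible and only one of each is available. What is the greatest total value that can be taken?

Check high-value combinations within 20 GB:
- A+B+D: memory 2+9+3=14, value 3+67+43=113
- B+D: memory 9+3=12, value 67+43=110
- A+B+C: memory 2+9+9=20, value 3+67+36=106
- B+C: memory 9+9=18, value 67+36=103
Best: 113 rps.

113 rps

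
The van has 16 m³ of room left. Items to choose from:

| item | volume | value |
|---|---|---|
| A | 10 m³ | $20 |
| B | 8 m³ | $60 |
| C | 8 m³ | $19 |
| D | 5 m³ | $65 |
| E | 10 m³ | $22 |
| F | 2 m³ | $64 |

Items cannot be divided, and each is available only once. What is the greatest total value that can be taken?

$189

Check high-value combinations within 16 m³:
- B+D+F: volume 8+5+2=15, value 60+65+64=189
- C+D+F: volume 8+5+2=15, value 19+65+64=148
- D+F: volume 5+2=7, value 65+64=129
- B+D: volume 8+5=13, value 60+65=125
Best: $189.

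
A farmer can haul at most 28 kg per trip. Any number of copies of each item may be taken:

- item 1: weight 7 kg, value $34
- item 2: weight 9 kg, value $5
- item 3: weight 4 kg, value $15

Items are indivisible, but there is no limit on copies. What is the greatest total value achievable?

$136

Best value-per-unit is item 1 at 34/7, and filling with it alone uses weight 4×7=28. No mix of the others beats 4×34 = 136.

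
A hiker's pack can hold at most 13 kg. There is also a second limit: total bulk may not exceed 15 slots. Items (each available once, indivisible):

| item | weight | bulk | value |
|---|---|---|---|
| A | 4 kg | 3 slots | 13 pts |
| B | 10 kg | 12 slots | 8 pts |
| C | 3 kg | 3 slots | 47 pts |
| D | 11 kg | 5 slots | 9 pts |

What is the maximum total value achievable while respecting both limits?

60 pts

Feasible sets respecting both limits:
- A+C: weight 7, bulk 6, value 60
- B+C: weight 13, bulk 15, value 55
- C: weight 3, bulk 3, value 47
Best: 60 pts.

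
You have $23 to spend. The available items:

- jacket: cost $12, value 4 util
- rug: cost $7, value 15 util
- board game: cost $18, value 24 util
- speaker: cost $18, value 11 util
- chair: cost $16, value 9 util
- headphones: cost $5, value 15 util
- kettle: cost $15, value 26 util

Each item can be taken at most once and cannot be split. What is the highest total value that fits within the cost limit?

41 util

Check high-value combinations within $23:
- headphones+kettle: cost 5+15=20, value 15+26=41
- rug+kettle: cost 7+15=22, value 15+26=41
- board game+headphones: cost 18+5=23, value 24+15=39
Best: 41 util.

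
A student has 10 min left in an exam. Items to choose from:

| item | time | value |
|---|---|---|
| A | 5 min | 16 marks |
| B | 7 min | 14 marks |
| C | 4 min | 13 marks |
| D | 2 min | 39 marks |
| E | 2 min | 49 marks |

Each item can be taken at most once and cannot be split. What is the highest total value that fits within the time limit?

104 marks

Check high-value combinations within 10 min:
- A+D+E: time 5+2+2=9, value 16+39+49=104
- C+D+E: time 4+2+2=8, value 13+39+49=101
- D+E: time 2+2=4, value 39+49=88
- A+E: time 5+2=7, value 16+49=65
- B+E: time 7+2=9, value 14+49=63
Best: 104 marks.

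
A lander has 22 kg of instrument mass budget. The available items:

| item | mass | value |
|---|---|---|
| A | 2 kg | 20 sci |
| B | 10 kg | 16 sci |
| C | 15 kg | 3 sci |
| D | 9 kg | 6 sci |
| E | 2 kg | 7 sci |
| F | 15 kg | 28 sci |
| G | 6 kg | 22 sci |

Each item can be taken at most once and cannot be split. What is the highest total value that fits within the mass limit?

65 sci

Check high-value combinations within 22 kg:
- A+B+E+G: mass 2+10+2+6=20, value 20+16+7+22=65
- A+B+G: mass 2+10+6=18, value 20+16+22=58
- A+E+F: mass 2+2+15=19, value 20+7+28=55
- A+D+E+G: mass 2+9+2+6=19, value 20+6+7+22=55
Best: 65 sci.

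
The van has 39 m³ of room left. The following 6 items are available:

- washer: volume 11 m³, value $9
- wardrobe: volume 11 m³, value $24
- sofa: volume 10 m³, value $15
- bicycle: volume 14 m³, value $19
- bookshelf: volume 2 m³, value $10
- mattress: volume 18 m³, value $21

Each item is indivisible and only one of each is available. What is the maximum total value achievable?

Check high-value combinations within 39 m³:
- wardrobe+sofa+bicycle+bookshelf: volume 11+10+14+2=37, value 24+15+19+10=68
- washer+wardrobe+bicycle+bookshelf: volume 11+11+14+2=38, value 9+24+19+10=62
- wardrobe+sofa+mattress: volume 11+10+18=39, value 24+15+21=60
- washer+wardrobe+sofa+bookshelf: volume 11+11+10+2=34, value 9+24+15+10=58
Best: $68.

$68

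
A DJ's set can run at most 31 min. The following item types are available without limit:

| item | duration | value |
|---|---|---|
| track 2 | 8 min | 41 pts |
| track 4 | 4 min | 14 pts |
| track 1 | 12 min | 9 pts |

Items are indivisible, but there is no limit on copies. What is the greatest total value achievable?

137 pts

Best value-per-unit is track 2 at 41/8; filling with it alone gives 3×41 = 123.
Optimal mix: 3×track 2 + 1×track 4 → duration 28, value 137.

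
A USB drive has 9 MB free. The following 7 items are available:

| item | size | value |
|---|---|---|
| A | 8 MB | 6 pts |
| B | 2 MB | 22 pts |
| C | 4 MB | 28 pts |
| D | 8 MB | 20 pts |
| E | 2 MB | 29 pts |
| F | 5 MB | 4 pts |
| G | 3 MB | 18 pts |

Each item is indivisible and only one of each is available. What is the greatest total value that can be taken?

79 pts

This is a 0/1 knapsack; check combinations near the capacity.
- B+C+E: size 2+4+2=8, value 22+28+29=79
- C+E+G: size 4+2+3=9, value 28+29+18=75
- B+E+G: size 2+2+3=7, value 22+29+18=69
Best: 79 pts.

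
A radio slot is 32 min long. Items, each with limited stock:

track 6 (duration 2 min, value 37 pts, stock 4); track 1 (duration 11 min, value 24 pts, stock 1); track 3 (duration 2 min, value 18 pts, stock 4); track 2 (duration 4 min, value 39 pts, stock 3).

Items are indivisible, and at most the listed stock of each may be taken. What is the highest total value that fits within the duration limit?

337 pts

Best selections within duration 32 and stock limits:
- 4×track 6 + 4×track 3 + 3×track 2: duration 28, value 337
- 4×track 6 + 3×track 3 + 3×track 2: duration 26, value 319
- 4×track 6 + 2×track 3 + 3×track 2: duration 24, value 301
- 3×track 6 + 4×track 3 + 3×track 2: duration 26, value 300
Best: 337 pts.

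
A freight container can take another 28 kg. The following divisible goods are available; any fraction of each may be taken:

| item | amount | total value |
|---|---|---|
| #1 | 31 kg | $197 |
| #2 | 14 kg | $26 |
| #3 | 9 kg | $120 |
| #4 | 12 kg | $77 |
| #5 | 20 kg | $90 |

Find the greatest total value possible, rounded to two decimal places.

241.48

Take in order of value per unit:
- #3 (120/9 per unit): all 9 → value 120, running total 120.00
- #4 (77/12 per unit): all 12 → value 77, running total 197.00
- #1 (197/31 per unit): 7 of 31 → value 7×197/31 = 44.4839, running total 241.48
Total 241.48.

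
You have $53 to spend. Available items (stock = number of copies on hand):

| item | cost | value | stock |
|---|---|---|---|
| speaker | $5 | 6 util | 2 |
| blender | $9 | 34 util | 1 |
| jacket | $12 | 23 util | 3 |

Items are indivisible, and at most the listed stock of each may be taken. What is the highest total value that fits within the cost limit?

Top feasible selections:
- 1×speaker + 1×blender + 3×jacket: cost 50, value 109
- 1×blender + 3×jacket: cost 45, value 103
- 2×speaker + 1×blender + 2×jacket: cost 43, value 92
Best: 109 util.

109 util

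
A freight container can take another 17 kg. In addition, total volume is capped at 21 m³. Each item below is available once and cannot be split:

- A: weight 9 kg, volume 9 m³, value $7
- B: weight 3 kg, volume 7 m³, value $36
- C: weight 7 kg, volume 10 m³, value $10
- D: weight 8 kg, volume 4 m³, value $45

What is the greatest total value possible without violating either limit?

$81

Feasible sets respecting both limits:
- B+D: weight 11, volume 11, value 81
- C+D: weight 15, volume 14, value 55
- A+D: weight 17, volume 13, value 52
Best: $81.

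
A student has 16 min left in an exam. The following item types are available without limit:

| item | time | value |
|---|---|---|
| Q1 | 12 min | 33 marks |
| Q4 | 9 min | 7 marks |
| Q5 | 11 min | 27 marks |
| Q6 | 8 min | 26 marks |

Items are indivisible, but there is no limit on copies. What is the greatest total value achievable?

Best value-per-unit is Q6 at 26/8, and filling with it alone uses time 2×8=16. No mix of the others beats 2×26 = 52.

52 marks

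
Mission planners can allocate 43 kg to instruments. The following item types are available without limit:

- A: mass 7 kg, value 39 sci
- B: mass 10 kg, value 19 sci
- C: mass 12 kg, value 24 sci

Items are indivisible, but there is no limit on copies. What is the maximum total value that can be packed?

234 sci

Best value-per-unit is A at 39/7, and filling with it alone uses mass 6×7=42. No mix of the others beats 6×39 = 234.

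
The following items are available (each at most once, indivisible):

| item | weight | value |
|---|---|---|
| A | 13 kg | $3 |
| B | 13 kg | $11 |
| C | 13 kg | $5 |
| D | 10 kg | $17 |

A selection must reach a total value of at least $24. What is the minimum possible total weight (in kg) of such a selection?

23

Subsets with value ≥ 24, sorted by total weight:
- B+D: weight 23, value 28
- B+C+D: weight 36, value 33
- A+B+D: weight 36, value 31
- A+C+D: weight 36, value 25
Minimum weight: 23 kg.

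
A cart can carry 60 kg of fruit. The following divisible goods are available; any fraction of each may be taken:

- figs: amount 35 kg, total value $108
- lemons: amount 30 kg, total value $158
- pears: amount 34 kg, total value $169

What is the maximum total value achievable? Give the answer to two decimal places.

Take in order of value per unit:
- lemons (158/30 per unit): all 30 → value 158, running total 158.00
- pears (169/34 per unit): 30 of 34 → value 30×169/34 = 149.1176, running total 307.12
Total 307.12.

307.12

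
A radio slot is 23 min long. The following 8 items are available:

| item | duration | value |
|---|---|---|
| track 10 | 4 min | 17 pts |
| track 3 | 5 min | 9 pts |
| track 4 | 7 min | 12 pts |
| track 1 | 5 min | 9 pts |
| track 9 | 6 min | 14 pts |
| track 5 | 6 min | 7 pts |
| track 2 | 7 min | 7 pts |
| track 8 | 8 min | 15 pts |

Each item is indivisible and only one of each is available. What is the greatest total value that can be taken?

55 pts

This is a 0/1 knapsack; check combinations near the capacity.
- track 10+track 3+track 9+track 8: duration 4+5+6+8=23, value 17+9+14+15=55
- track 10+track 1+track 9+track 8: duration 4+5+6+8=23, value 17+9+14+15=55
- track 10+track 3+track 4+track 9: duration 4+5+7+6=22, value 17+9+12+14=52
Best: 55 pts.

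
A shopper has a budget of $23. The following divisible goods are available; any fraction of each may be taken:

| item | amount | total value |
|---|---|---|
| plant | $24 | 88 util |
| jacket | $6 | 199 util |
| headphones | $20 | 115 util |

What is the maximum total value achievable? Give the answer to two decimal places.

296.75

Take in order of value per unit:
- jacket (199/6 per unit): all 6 → value 199, running total 199.00
- headphones (115/20 per unit): 17 of 20 → value 17×115/20 = 97.7500, running total 296.75
Total 296.75.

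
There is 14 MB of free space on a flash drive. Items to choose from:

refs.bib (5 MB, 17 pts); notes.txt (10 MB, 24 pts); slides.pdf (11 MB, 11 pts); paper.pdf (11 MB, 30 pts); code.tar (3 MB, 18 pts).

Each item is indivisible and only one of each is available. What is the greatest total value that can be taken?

48 pts

This is a 0/1 knapsack; check combinations near the capacity.
- paper.pdf+code.tar: size 11+3=14, value 30+18=48
- notes.txt+code.tar: size 10+3=13, value 24+18=42
- refs.bib+code.tar: size 5+3=8, value 17+18=35
Best: 48 pts.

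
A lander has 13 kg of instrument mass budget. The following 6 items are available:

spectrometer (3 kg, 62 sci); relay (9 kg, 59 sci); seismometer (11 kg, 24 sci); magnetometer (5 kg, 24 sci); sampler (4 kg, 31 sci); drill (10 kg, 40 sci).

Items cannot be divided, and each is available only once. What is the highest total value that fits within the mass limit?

Check high-value combinations within 13 kg:
- spectrometer+relay: mass 3+9=12, value 62+59=121
- spectrometer+magnetometer+sampler: mass 3+5+4=12, value 62+24+31=117
- spectrometer+drill: mass 3+10=13, value 62+40=102
Best: 121 sci.

121 sci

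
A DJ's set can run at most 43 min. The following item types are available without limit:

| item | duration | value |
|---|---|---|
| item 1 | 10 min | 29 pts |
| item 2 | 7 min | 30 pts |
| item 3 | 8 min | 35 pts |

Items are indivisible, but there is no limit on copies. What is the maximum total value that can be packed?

Best value-per-unit is item 3 at 35/8; filling with it alone gives 5×35 = 175.
Optimal mix: 5×item 2 + 1×item 3 → duration 43, value 185.

185 pts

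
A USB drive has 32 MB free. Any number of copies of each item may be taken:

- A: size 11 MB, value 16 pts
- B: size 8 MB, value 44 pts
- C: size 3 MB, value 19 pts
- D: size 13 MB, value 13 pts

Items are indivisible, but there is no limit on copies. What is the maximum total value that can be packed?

196 pts

Best value-per-unit is C at 19/3; filling with it alone gives 10×19 = 190.
Optimal mix: 1×B + 8×C → size 32, value 196.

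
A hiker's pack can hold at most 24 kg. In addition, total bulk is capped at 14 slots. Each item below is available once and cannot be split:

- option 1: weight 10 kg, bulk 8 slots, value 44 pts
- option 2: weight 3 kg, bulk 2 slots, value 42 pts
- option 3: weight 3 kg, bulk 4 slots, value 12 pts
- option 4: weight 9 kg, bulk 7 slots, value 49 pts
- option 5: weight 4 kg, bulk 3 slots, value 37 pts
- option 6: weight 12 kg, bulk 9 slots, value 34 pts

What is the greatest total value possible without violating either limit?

128 pts

Feasible sets respecting both limits:
- option 2+option 4+option 5: weight 16, bulk 12, value 128
- option 1+option 2+option 5: weight 17, bulk 13, value 123
- option 2+option 5+option 6: weight 19, bulk 14, value 113
- option 2+option 3+option 4: weight 15, bulk 13, value 103
Best: 128 pts.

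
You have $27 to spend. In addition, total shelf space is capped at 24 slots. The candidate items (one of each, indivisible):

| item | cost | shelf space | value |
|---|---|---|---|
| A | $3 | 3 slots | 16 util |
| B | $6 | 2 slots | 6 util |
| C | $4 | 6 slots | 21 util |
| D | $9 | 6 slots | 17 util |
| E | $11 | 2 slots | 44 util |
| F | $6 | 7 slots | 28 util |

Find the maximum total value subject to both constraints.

109 util

Feasible sets respecting both limits:
- A+C+E+F: cost 24, shelf space 18, value 109
- B+C+E+F: cost 27, shelf space 17, value 99
- A+C+D+E: cost 27, shelf space 17, value 98
Best: 109 util.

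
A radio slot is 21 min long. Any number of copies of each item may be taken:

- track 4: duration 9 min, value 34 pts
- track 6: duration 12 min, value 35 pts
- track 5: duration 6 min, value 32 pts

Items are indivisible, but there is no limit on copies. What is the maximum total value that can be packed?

98 pts

Best value-per-unit is track 5 at 32/6; filling with it alone gives 3×32 = 96.
Optimal mix: 1×track 4 + 2×track 5 → duration 21, value 98.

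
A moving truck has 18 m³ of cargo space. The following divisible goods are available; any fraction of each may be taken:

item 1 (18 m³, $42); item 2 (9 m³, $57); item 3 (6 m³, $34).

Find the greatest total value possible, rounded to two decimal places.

Take in order of value per unit:
- item 2 (57/9 per unit): all 9 → value 57, running total 57.00
- item 3 (34/6 per unit): all 6 → value 34, running total 91.00
- item 1 (42/18 per unit): 3 of 18 → value 3×42/18 = 7.0000, running total 98.00
Total 98.00.

98.00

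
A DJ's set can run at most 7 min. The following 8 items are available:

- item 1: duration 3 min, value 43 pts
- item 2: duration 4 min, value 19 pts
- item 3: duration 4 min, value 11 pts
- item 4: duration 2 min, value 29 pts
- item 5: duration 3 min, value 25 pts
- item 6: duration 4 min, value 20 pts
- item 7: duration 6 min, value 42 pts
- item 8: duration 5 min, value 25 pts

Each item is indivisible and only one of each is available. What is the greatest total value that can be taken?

Check high-value combinations within 7 min:
- item 1+item 4: duration 3+2=5, value 43+29=72
- item 1+item 5: duration 3+3=6, value 43+25=68
- item 1+item 6: duration 3+4=7, value 43+20=63
- item 1+item 2: duration 3+4=7, value 43+19=62
Best: 72 pts.

72 pts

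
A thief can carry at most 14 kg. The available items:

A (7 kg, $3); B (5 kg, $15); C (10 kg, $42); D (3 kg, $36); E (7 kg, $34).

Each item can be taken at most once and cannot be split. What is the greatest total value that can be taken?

$78

This is a 0/1 knapsack; check combinations near the capacity.
- C+D: weight 10+3=13, value 42+36=78
- D+E: weight 3+7=10, value 36+34=70
- B+D: weight 5+3=8, value 15+36=51
- B+E: weight 5+7=12, value 15+34=49
Best: $78.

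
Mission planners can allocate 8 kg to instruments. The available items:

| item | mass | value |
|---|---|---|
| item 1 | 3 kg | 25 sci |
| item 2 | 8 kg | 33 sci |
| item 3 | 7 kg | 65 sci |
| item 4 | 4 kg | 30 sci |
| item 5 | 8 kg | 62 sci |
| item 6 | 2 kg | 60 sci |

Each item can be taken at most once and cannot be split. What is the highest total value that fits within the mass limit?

90 sci

Check high-value combinations within 8 kg:
- item 4+item 6: mass 4+2=6, value 30+60=90
- item 1+item 6: mass 3+2=5, value 25+60=85
- item 3: mass 7, value 65
- item 5: mass 8, value 62
Best: 90 sci.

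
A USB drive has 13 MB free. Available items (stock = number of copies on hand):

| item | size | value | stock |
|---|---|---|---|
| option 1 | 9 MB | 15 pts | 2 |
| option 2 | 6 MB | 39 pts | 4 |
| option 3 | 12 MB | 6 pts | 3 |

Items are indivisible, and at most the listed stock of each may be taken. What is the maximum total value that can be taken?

78 pts

Best selections within size 13 and stock limits:
- 2×option 2: size 12, value 78
- 1×option 2: size 6, value 39
- 1×option 1: size 9, value 15
Best: 78 pts.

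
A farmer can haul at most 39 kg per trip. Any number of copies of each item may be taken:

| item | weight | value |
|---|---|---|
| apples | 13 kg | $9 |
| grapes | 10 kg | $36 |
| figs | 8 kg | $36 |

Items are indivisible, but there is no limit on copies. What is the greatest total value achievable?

Best value-per-unit is figs at 36/8; filling with it alone gives 4×36 = 144.
Optimal mix: 3×grapes + 1×figs → weight 38, value 144.

$144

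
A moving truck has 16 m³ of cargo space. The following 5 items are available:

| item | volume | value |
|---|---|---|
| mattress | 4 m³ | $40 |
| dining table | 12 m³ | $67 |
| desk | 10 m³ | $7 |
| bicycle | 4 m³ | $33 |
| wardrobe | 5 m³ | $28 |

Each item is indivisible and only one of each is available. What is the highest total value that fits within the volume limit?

$107

Check high-value combinations within 16 m³:
- mattress+dining table: volume 4+12=16, value 40+67=107
- mattress+bicycle+wardrobe: volume 4+4+5=13, value 40+33+28=101
- dining table+bicycle: volume 12+4=16, value 67+33=100
- mattress+bicycle: volume 4+4=8, value 40+33=73
Best: $107.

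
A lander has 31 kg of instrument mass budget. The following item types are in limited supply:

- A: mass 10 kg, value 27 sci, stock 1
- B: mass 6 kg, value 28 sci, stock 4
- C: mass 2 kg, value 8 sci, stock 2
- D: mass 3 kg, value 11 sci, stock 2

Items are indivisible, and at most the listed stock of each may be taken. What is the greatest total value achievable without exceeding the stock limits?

Top feasible selections:
- 4×B + 2×C + 1×D: mass 31, value 139
- 4×B + 2×D: mass 30, value 134
- 4×B + 1×C + 1×D: mass 29, value 131
Best: 139 sci.

139 sci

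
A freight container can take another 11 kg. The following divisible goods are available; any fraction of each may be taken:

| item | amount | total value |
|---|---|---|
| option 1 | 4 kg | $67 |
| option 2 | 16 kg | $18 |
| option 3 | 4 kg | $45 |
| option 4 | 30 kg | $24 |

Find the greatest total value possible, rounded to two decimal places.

115.38

Take in order of value per unit:
- option 1 (67/4 per unit): all 4 → value 67, running total 67.00
- option 3 (45/4 per unit): all 4 → value 45, running total 112.00
- option 2 (18/16 per unit): 3 of 16 → value 3×18/16 = 3.3750, running total 115.38
Total 115.38.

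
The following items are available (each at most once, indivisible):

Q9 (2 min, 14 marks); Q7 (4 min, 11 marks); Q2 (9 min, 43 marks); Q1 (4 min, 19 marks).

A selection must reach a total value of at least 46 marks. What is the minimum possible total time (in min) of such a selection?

11

Subsets with value ≥ 46, sorted by total time:
- Q9+Q2: time 11, value 57
- Q2+Q1: time 13, value 62
- Q7+Q2: time 13, value 54
- Q9+Q2+Q1: time 15, value 76
Minimum time: 11 min.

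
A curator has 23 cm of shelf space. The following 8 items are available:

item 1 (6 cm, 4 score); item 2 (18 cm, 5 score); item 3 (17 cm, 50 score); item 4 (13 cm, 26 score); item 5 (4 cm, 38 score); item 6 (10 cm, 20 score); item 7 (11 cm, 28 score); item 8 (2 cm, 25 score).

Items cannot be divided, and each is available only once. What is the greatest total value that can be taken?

Check high-value combinations within 23 cm:
- item 3+item 5+item 8: length 17+4+2=23, value 50+38+25=113
- item 1+item 5+item 7+item 8: length 6+4+11+2=23, value 4+38+28+25=95
- item 5+item 7+item 8: length 4+11+2=17, value 38+28+25=91
- item 4+item 5+item 8: length 13+4+2=19, value 26+38+25=89
- item 3+item 5: length 17+4=21, value 50+38=88
Best: 113 score.

113 score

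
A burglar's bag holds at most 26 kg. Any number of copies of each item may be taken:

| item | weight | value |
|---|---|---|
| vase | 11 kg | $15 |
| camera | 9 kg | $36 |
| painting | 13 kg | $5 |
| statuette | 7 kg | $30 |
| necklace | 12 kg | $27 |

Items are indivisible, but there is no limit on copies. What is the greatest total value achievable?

$102

Best value-per-unit is statuette at 30/7; filling with it alone gives 3×30 = 90.
Optimal mix: 2×camera + 1×statuette → weight 25, value 102.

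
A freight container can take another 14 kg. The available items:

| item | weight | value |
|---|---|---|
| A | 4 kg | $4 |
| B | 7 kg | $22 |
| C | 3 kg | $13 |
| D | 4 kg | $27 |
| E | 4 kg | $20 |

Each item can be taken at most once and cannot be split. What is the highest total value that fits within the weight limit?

Check high-value combinations within 14 kg:
- B+C+D: weight 7+3+4=14, value 22+13+27=62
- C+D+E: weight 3+4+4=11, value 13+27+20=60
- B+C+E: weight 7+3+4=14, value 22+13+20=55
- A+D+E: weight 4+4+4=12, value 4+27+20=51
Best: $62.

$62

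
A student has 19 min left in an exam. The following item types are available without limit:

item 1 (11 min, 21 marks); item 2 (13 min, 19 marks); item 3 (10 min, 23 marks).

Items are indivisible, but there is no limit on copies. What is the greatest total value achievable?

Best value-per-unit is item 3 at 23/10, and filling with it alone uses time 1×10=10. No mix of the others beats 1×23 = 23.

23 marks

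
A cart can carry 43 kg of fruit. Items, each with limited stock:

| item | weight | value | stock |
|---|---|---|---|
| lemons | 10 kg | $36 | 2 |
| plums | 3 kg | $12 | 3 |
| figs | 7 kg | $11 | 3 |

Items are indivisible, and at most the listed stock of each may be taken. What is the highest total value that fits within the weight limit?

$130

Best selections within weight 43 and stock limits:
- 2×lemons + 3×plums + 2×figs: weight 43, value 130
- 2×lemons + 3×plums + 1×figs: weight 36, value 119
- 2×lemons + 2×plums + 2×figs: weight 40, value 118
Best: $130.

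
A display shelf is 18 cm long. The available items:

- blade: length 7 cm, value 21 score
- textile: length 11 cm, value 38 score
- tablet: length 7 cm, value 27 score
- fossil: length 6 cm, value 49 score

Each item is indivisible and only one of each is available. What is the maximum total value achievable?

Check high-value combinations within 18 cm:
- textile+fossil: length 11+6=17, value 38+49=87
- tablet+fossil: length 7+6=13, value 27+49=76
- blade+fossil: length 7+6=13, value 21+49=70
- textile+tablet: length 11+7=18, value 38+27=65
Best: 87 score.

87 score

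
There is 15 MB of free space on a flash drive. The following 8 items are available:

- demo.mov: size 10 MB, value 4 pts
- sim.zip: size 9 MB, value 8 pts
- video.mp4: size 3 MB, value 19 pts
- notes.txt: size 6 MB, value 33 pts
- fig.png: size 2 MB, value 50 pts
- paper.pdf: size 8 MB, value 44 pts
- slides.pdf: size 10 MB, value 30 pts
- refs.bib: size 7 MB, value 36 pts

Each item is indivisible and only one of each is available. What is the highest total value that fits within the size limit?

Check high-value combinations within 15 MB:
- notes.txt+fig.png+refs.bib: size 6+2+7=15, value 33+50+36=119
- video.mp4+fig.png+paper.pdf: size 3+2+8=13, value 19+50+44=113
- video.mp4+fig.png+refs.bib: size 3+2+7=12, value 19+50+36=105
- video.mp4+notes.txt+fig.png: size 3+6+2=11, value 19+33+50=102
- video.mp4+fig.png+slides.pdf: size 3+2+10=15, value 19+50+30=99
Best: 119 pts.

119 pts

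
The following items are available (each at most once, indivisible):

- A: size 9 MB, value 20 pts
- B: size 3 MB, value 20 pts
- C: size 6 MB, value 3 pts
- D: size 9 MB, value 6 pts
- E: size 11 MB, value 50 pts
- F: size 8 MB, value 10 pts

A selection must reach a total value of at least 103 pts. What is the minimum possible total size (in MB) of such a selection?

37

Subsets with value ≥ 103, sorted by total size:
- A+B+C+E+F: size 37, value 103
- A+B+D+E+F: size 40, value 106
- A+B+C+D+E+F: size 46, value 109
Minimum size: 37 MB.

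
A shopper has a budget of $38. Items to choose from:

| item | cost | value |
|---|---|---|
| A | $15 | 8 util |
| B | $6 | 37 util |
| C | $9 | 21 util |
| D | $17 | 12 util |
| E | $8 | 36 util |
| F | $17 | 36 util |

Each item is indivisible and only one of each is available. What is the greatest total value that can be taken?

This is a 0/1 knapsack; check combinations near the capacity.
- B+E+F: cost 6+8+17=31, value 37+36+36=109
- A+B+C+E: cost 15+6+9+8=38, value 8+37+21+36=102
- B+C+E: cost 6+9+8=23, value 37+21+36=94
- B+C+F: cost 6+9+17=32, value 37+21+36=94
- C+E+F: cost 9+8+17=34, value 21+36+36=93
Best: 109 util.

109 util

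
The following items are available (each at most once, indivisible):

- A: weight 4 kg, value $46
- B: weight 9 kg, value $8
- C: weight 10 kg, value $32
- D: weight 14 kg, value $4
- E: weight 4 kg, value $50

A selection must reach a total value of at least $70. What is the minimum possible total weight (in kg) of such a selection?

8

Subsets with value ≥ 70, sorted by total weight:
- A+E: weight 8, value 96
- C+E: weight 14, value 82
Minimum weight: 8 kg.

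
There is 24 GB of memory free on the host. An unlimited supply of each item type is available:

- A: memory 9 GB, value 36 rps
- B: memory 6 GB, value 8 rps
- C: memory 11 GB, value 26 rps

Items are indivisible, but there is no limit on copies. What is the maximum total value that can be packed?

80 rps

Best value-per-unit is A at 36/9; filling with it alone gives 2×36 = 72.
Optimal mix: 2×A + 1×B → memory 24, value 80.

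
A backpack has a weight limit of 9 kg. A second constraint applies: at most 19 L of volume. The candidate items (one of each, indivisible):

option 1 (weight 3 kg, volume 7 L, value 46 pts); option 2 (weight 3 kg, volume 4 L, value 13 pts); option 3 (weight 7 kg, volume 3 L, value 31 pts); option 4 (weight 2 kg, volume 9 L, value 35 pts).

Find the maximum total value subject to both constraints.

81 pts

Feasible sets respecting both limits:
- option 1+option 4: weight 5, volume 16, value 81
- option 3+option 4: weight 9, volume 12, value 66
- option 1+option 2: weight 6, volume 11, value 59
- option 2+option 4: weight 5, volume 13, value 48
Best: 81 pts.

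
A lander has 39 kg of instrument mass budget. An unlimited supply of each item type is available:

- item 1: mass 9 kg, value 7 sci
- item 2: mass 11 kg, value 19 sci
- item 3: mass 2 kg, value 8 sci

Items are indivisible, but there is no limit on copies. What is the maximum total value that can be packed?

152 sci

Best value-per-unit is item 3 at 8/2, and filling with it alone uses mass 19×2=38. No mix of the others beats 19×8 = 152.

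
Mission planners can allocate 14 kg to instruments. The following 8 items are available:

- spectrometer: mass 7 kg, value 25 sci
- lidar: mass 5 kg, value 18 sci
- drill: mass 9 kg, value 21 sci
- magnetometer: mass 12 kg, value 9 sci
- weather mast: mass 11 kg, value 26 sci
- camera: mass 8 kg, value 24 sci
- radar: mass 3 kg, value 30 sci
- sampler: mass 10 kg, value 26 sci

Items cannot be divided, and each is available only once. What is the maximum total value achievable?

56 sci

Check high-value combinations within 14 kg:
- radar+sampler: mass 3+10=13, value 30+26=56
- weather mast+radar: mass 11+3=14, value 26+30=56
- spectrometer+radar: mass 7+3=10, value 25+30=55
- camera+radar: mass 8+3=11, value 24+30=54
Best: 56 sci.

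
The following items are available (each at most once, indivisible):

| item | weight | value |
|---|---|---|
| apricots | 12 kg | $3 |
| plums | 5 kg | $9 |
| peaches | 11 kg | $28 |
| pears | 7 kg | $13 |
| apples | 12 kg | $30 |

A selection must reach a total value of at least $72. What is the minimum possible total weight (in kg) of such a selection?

35

Subsets with value ≥ 72, sorted by total weight:
- plums+peaches+pears+apples: weight 35, value 80
- apricots+peaches+pears+apples: weight 42, value 74
- apricots+plums+peaches+pears+apples: weight 47, value 83
Minimum weight: 35 kg.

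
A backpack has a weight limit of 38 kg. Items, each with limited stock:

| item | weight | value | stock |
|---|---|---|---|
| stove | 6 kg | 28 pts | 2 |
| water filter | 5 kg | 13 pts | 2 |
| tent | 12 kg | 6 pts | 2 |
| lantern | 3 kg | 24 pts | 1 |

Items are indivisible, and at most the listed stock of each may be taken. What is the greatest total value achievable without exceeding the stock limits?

112 pts

Best selections within weight 38 and stock limits:
- 2×stove + 2×water filter + 1×tent + 1×lantern: weight 37, value 112
- 2×stove + 2×water filter + 1×lantern: weight 25, value 106
Best: 112 pts.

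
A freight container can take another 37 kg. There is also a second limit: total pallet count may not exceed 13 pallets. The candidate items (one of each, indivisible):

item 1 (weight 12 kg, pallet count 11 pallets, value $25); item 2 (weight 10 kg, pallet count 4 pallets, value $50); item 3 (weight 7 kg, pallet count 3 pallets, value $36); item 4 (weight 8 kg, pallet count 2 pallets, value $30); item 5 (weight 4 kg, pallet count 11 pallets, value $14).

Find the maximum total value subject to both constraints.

$116

Feasible sets respecting both limits:
- item 2+item 3+item 4: weight 25, pallet count 9, value 116
- item 2+item 3: weight 17, pallet count 7, value 86
- item 2+item 4: weight 18, pallet count 6, value 80
- item 3+item 4: weight 15, pallet count 5, value 66
Best: $116.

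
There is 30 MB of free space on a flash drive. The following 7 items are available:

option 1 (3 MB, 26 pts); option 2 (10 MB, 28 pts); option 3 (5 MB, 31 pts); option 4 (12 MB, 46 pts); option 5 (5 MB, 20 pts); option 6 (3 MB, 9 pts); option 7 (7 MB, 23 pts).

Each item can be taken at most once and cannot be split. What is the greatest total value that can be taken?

Check high-value combinations within 30 MB:
- option 1+option 3+option 4+option 6+option 7: size 3+5+12+3+7=30, value 26+31+46+9+23=135
- option 1+option 3+option 4+option 5+option 6: size 3+5+12+5+3=28, value 26+31+46+20+9=132
- option 1+option 2+option 3+option 4: size 3+10+5+12=30, value 26+28+31+46=131
- option 1+option 2+option 3+option 5+option 7: size 3+10+5+5+7=30, value 26+28+31+20+23=128
- option 1+option 3+option 4+option 7: size 3+5+12+7=27, value 26+31+46+23=126
Best: 135 pts.

135 pts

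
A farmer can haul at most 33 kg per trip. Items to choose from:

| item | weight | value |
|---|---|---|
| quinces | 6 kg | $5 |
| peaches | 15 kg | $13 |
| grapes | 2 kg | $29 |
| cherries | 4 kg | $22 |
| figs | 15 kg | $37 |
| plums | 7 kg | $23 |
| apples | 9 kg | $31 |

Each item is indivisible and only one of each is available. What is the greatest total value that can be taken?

Check high-value combinations within 33 kg:
- grapes+figs+plums+apples: weight 2+15+7+9=33, value 29+37+23+31=120
- grapes+cherries+figs+apples: weight 2+4+15+9=30, value 29+22+37+31=119
- grapes+cherries+figs+plums: weight 2+4+15+7=28, value 29+22+37+23=111
- quinces+grapes+cherries+plums+apples: weight 6+2+4+7+9=28, value 5+29+22+23+31=110
Best: $120.

$120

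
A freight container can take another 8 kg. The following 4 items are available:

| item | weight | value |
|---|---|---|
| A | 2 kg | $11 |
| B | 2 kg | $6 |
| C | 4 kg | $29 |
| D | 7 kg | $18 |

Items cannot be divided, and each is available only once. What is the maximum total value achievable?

Check high-value combinations within 8 kg:
- A+B+C: weight 2+2+4=8, value 11+6+29=46
- A+C: weight 2+4=6, value 11+29=40
- B+C: weight 2+4=6, value 6+29=35
- C: weight 4, value 29
- D: weight 7, value 18
Best: $46.

$46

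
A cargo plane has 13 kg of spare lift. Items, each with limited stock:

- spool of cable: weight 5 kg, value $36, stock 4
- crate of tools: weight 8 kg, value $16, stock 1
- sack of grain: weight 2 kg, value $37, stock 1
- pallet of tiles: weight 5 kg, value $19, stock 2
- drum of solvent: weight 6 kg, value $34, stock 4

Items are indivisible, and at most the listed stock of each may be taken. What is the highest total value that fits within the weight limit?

Top feasible selections:
- 2×spool of cable + 1×sack of grain: weight 12, value 109
- 1×spool of cable + 1×sack of grain + 1×drum of solvent: weight 13, value 107
- 1×spool of cable + 1×sack of grain + 1×pallet of tiles: weight 12, value 92
- 1×sack of grain + 1×pallet of tiles + 1×drum of solvent: weight 13, value 90
Best: $109.

$109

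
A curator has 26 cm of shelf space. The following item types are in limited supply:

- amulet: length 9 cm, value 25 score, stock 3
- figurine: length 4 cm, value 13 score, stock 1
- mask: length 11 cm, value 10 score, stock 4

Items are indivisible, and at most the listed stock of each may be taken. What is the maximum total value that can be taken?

63 score

Best selections within length 26 and stock limits:
- 2×amulet + 1×figurine: length 22, value 63
- 2×amulet: length 18, value 50
- 1×amulet + 1×figurine + 1×mask: length 24, value 48
Best: 63 score.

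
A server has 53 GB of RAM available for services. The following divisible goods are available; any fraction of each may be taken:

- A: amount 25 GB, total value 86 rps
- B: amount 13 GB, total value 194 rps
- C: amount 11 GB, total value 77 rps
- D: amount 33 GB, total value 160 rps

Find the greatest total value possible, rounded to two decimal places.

Take in order of value per unit:
- B (194/13 per unit): all 13 → value 194, running total 194.00
- C (77/11 per unit): all 11 → value 77, running total 271.00
- D (160/33 per unit): 29 of 33 → value 29×160/33 = 140.6061, running total 411.61
Total 411.61.

411.61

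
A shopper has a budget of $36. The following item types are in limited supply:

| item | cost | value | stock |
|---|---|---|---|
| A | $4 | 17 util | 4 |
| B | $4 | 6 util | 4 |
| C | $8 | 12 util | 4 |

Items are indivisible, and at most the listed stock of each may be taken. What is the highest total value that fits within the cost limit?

Best selections within cost 36 and stock limits:
- 4×A + 1×B + 2×C: cost 36, value 98
- 4×A + 3×B + 1×C: cost 36, value 98
- 4×A + 2×C: cost 32, value 92
- 4×A + 2×B + 1×C: cost 32, value 92
Best: 98 util.

98 util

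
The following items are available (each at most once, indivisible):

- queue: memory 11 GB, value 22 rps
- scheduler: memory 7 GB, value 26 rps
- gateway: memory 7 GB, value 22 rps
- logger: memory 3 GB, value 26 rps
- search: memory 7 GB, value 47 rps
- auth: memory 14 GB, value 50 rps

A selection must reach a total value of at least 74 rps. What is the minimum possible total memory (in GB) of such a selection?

Subsets with value ≥ 74, sorted by total memory:
- scheduler+logger+search: memory 17, value 99
- gateway+logger+search: memory 17, value 95
Minimum memory: 17 GB.

17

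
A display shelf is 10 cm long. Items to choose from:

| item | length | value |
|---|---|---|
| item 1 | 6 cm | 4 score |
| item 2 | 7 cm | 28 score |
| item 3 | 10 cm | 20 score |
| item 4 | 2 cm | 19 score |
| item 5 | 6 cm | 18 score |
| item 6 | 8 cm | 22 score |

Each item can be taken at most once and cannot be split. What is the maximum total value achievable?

Check high-value combinations within 10 cm:
- item 2+item 4: length 7+2=9, value 28+19=47
- item 4+item 6: length 2+8=10, value 19+22=41
- item 4+item 5: length 2+6=8, value 19+18=37
- item 2: length 7, value 28
- item 1+item 4: length 6+2=8, value 4+19=23
Best: 47 score.

47 score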